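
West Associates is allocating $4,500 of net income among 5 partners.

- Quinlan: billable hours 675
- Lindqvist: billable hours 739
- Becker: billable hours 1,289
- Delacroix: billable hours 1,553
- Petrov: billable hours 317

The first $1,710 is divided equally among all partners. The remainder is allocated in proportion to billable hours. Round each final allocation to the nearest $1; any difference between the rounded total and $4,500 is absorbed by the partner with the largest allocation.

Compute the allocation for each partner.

First tranche $1,710 split equally: $342 each.
Remainder $2,790 by billable hours (total 4,573): Quinlan 411.82 → $412; Lindqvist 450.87 → $451; Becker 786.42 → $786; Delacroix 947.49 → $947; Petrov 193.40 → $193.
Rounding difference +$1 on remainder applied to Delacroix.
Totals: Quinlan $342 + $412 = $754; Lindqvist $342 + $451 = $793; Becker $342 + $786 = $1,128; Delacroix $342 + $948 = $1,290; Petrov $342 + $193 = $535.

Quinlan: $754 · Lindqvist: $793 · Becker: $1,128 · Delacroix: $1,290 · Petrov: $535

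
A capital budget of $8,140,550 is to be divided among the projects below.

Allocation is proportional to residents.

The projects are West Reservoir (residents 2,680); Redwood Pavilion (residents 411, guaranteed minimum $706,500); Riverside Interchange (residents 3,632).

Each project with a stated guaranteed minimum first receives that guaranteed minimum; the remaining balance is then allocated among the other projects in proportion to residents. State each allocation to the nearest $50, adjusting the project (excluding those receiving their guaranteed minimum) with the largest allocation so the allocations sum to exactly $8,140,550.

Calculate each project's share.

West Reservoir: $3,156,400; Redwood Pavilion: $706,500; Riverside Interchange: $4,277,650

Guaranteed amounts: Redwood Pavilion $706,500. Residual $7,434,050.
Residual split over remaining residents 6,312: West Reservoir 3,156,409.06 → $3,156,400; Riverside Interchange 4,277,640.94 → $4,277,650.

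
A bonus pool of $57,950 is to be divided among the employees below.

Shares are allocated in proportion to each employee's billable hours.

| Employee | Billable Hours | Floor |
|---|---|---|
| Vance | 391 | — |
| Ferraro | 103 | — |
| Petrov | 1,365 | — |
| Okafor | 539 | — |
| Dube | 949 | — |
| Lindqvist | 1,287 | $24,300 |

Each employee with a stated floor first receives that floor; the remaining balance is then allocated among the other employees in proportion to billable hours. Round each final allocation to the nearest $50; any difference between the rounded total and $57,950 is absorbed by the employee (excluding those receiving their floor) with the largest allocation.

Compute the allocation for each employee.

Minimums first: Lindqvist $24,300. Residual $33,650.
Residual split over remaining billable hours 3,347: Vance 3,931.03 → $3,950; Ferraro 1,035.54 → $1,050; Petrov 13,723.41 → $13,700; Okafor 5,418.99 → $5,400; Dube 9,541.04 → $9,550.

Vance: $3,950; Ferraro: $1,050; Petrov: $13,700; Okafor: $5,400; Dube: $9,550; Lindqvist: $24,300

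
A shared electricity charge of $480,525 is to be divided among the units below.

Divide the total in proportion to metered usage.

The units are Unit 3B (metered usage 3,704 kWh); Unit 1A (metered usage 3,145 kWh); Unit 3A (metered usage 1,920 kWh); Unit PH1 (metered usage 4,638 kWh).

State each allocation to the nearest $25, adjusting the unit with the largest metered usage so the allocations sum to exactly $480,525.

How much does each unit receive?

Metered usage total: 3,704 + 3,145 + 1,920 + 4,638 = 13,407.
Pro-rata amounts: Unit 3B 132,756.37; Unit 1A 112,721.05; Unit 3A 68,815.39; Unit PH1 166,232.19.
Rounded to nearest $25: Unit 3B $132,750; Unit 1A $112,725; Unit 3A $68,825; Unit PH1 $166,225. Sum = $480,525.
Sum already equals the total — no adjustment.

Unit 3B: $132,750 | Unit 1A: $112,725 | Unit 3A: $68,825 | Unit PH1: $166,225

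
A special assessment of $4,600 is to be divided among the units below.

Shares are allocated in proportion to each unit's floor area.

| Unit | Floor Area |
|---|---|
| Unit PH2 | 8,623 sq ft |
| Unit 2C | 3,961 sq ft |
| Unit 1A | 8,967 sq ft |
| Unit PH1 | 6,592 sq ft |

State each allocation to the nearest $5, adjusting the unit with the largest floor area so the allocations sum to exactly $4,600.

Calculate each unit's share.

Unit PH2: $1,410 · Unit 2C: $645 · Unit 1A: $1,470 · Unit PH1: $1,075

Sum of floor area: 8,623 + 3,961 + 8,967 + 6,592 = 28,143.
Unrounded shares: Unit PH2 1,409.44; Unit 2C 647.43; Unit 1A 1,465.66; Unit PH1 1,077.47.
At nearest $5: Unit PH2 $1,410; Unit 2C $645; Unit 1A $1,465; Unit PH1 $1,075. Sum = $4,595.
Difference $4,600 − $4,595 = +$5 applied to largest floor area (Unit 1A): Unit 1A becomes $1,470.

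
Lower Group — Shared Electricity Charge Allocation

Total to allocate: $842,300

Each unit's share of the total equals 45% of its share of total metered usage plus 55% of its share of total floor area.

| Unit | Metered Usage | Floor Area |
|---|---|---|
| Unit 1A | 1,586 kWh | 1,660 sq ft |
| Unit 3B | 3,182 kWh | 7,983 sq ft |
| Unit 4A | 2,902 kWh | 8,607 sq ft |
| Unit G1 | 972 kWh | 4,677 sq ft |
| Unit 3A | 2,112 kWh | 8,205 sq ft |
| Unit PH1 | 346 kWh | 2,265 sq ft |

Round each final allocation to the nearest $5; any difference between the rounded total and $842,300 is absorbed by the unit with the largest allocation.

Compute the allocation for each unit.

Unit 1A: $77,185 · Unit 3B: $219,390 · Unit 4A: $218,485 · Unit G1: $98,070 · Unit 3A: $185,935 · Unit PH1: $43,235

Totals — metered usage 11,100, floor area 33,397.
Combined weights (45% metered usage + 55% floor area): Unit 1A 0.0916; Unit 3B 0.2605; Unit 4A 0.2594; Unit G1 0.1164; Unit 3A 0.2207; Unit PH1 0.0513.
Raw shares: Unit 1A 77,184.23; Unit 3B 219,392.53; Unit 4A 218,487.07; Unit G1 98,067.97; Unit 3A 185,934.38; Unit PH1 43,233.81.
After rounding ($5): Unit 1A $77,185; Unit 3B $219,395; Unit 4A $218,485; Unit G1 $98,070; Unit 3A $185,935; Unit PH1 $43,235. Sum = $842,305.
Difference $842,300 − $842,305 = −$5 applied to largest allocation (Unit 3B): Unit 3B becomes $219,390.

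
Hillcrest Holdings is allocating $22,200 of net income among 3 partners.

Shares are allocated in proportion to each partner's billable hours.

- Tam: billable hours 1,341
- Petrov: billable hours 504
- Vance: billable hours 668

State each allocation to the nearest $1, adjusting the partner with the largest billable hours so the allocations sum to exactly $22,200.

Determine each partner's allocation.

Tam: $11,847; Petrov: $4,452; Vance: $5,901

Total billable hours = 2,513.
Proportional shares: Tam 1,341/2,513 × $22,200 = 11,846.48; Petrov 504/2,513 × $22,200 = 4,452.37; Vance 668/2,513 × $22,200 = 5,901.15.
Rounded to nearest $1: Tam $11,846; Petrov $4,452; Vance $5,901. Sum = $22,199.
Difference $22,200 − $22,199 = +$1 applied to largest billable hours (Tam): Tam becomes $11,847.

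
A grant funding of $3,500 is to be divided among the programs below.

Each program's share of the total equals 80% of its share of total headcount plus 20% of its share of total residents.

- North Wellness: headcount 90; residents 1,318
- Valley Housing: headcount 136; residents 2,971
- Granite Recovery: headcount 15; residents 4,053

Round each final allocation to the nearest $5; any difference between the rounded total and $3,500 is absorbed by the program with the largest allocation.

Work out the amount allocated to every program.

Totals — headcount 241, residents 8,342.
Composite weights (80% headcount + 20% residents): North Wellness 0.3304; Valley Housing 0.5227; Granite Recovery 0.1470.
Proportional shares: North Wellness 1,156.24; Valley Housing 1,829.39; Granite Recovery 514.37.
Rounded to nearest $5: North Wellness $1,155; Valley Housing $1,830; Granite Recovery $515. Sum = $3,500.
Rounded total matches; no reconciliation needed.

North Wellness: $1,155; Valley Housing: $1,830; Granite Recovery: $515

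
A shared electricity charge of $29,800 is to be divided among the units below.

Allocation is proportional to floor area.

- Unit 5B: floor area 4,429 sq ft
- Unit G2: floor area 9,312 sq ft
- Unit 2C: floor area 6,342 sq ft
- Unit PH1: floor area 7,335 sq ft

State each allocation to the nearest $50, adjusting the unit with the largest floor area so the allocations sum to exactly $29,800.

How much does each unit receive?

Unit 5B: $4,800; Unit G2: $10,150; Unit 2C: $6,900; Unit PH1: $7,950

Floor area total: 27,418.
Raw shares: Unit 5B 4,429/27,418 × $29,800 = 4,813.78; Unit G2 9,312/27,418 × $29,800 = 10,121.00; Unit 2C 6,342/27,418 × $29,800 = 6,892.98; Unit PH1 7,335/27,418 × $29,800 = 7,972.24.
Rounded to nearest $50: Unit 5B $4,800; Unit G2 $10,100; Unit 2C $6,900; Unit PH1 $7,950. Sum = $29,750.
Difference $29,800 − $29,750 = +$50 applied to largest floor area (Unit G2): Unit G2 becomes $10,150.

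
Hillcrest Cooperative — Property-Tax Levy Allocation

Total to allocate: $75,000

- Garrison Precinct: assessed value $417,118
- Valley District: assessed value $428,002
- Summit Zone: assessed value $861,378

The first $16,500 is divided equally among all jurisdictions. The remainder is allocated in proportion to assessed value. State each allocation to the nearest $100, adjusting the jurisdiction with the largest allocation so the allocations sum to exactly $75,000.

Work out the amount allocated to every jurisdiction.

Garrison Precinct: $19,800 | Valley District: $20,200 | Summit Zone: $35,000

First tranche $16,500 split equally: $5,500 each.
Remainder $58,500 by assessed value (total 1,706,498): Garrison Precinct 14,299.11 → $14,300; Valley District 14,672.22 → $14,700; Summit Zone 29,528.67 → $29,500.
Totals: Garrison Precinct $5,500 + $14,300 = $19,800; Valley District $5,500 + $14,700 = $20,200; Summit Zone $5,500 + $29,500 = $35,000.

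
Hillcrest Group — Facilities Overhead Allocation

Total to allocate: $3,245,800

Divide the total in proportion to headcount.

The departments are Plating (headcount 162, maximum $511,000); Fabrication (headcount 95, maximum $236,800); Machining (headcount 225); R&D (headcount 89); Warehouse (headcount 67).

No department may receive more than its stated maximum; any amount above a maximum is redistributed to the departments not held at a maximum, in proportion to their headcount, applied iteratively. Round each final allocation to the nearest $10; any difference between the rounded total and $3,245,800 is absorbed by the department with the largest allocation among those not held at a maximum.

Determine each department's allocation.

Total headcount = 638.
Unconstrained shares: Plating 824,168.65; Fabrication 483,308.78; Machining 1,144,678.68; R&D 452,784.01; Warehouse 340,859.87.
Capped: Plating ($511,000), Fabrication ($236,800); balance $2,498,000 reallocated over remaining headcount 381.
Shares after redistribution: Machining 1,475,196.85 → $1,475,200; R&D 583,522.31 → $583,520; Warehouse 439,280.84 → $439,280.

Plating: $511,000 · Fabrication: $236,800 · Machining: $1,475,200 · R&D: $583,520 · Warehouse: $439,280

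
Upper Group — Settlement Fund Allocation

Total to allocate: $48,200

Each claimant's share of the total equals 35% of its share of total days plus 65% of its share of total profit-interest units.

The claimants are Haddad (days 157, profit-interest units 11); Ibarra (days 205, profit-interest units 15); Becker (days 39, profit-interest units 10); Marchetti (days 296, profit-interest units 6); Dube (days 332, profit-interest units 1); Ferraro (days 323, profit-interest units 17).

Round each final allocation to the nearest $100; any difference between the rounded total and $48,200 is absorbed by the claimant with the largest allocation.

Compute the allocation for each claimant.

Haddad: $7,700 | Ibarra: $10,400 | Becker: $5,700 | Marchetti: $6,800 | Dube: $4,700 | Ferraro: $12,900

Days total 1,352; profit-interest units total 60.
Blended shares (35% days + 65% profit-interest units): Haddad 0.1598; Ibarra 0.2156; Becker 0.1184; Marchetti 0.1416; Dube 0.0968; Ferraro 0.2678.
Raw shares: Haddad 7,702.85; Ibarra 10,390.45; Becker 5,708.30; Marchetti 6,826.43; Dube 4,664.80; Ferraro 12,907.17.
After rounding ($100): Haddad $7,700; Ibarra $10,400; Becker $5,700; Marchetti $6,800; Dube $4,700; Ferraro $12,900. Sum = $48,200.
Rounded total matches; no reconciliation needed.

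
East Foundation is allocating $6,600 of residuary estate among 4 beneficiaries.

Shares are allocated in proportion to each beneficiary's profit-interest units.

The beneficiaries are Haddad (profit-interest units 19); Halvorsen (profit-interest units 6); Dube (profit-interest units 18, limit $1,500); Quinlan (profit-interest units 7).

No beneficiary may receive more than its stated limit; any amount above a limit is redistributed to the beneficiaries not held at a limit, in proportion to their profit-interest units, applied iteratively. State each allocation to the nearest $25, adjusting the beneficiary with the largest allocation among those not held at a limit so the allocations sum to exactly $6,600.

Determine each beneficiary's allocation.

Haddad: $3,025; Halvorsen: $950; Dube: $1,500; Quinlan: $1,125

Combined profit-interest units = 50.
Unconstrained shares: Haddad 2,508.00; Halvorsen 792.00; Dube 2,376.00; Quinlan 924.00.
Held at cap: Dube ($1,500); balance $5,100 reallocated over remaining profit-interest units 32.
Remaining shares: Haddad 3,028.12 → $3,025; Halvorsen 956.25 → $950; Quinlan 1,115.62 → $1,125.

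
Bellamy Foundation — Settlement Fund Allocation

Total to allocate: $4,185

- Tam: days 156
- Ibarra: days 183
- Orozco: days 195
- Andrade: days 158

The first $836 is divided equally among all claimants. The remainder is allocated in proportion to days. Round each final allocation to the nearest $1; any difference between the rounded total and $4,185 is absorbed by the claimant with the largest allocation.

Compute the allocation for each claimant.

$836 shared equally gives $209 per claimant.
Remainder $3,349 by days (total 692): Tam 754.98 → $755; Ibarra 885.65 → $886; Orozco 943.72 → $944; Andrade 764.66 → $765.
Rounding difference −$1 on remainder applied to Orozco.
Totals: Tam $209 + $755 = $964; Ibarra $209 + $886 = $1,095; Orozco $209 + $943 = $1,152; Andrade $209 + $765 = $974.

Tam: $964 · Ibarra: $1,095 · Orozco: $1,152 · Andrade: $974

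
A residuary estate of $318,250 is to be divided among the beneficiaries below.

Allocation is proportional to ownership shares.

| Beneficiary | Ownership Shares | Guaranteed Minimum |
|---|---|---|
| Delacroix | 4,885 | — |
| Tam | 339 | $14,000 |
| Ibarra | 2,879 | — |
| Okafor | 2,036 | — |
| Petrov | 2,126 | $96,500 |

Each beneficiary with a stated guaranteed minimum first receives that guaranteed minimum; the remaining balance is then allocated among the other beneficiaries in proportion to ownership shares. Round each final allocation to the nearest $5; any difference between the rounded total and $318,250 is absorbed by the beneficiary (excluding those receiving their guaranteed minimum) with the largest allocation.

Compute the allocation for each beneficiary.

Fund the minimums — Tam $14,000; Petrov $96,500. Residual $207,750.
Residual split over remaining ownership shares 9,800: Delacroix 103,557.02 → $103,555; Ibarra 61,031.86 → $61,030; Okafor 43,161.12 → $43,160.
Rounding difference +$5 applied to Delacroix → $103,560.

Delacroix: $103,560; Tam: $14,000; Ibarra: $61,030; Okafor: $43,160; Petrov: $96,500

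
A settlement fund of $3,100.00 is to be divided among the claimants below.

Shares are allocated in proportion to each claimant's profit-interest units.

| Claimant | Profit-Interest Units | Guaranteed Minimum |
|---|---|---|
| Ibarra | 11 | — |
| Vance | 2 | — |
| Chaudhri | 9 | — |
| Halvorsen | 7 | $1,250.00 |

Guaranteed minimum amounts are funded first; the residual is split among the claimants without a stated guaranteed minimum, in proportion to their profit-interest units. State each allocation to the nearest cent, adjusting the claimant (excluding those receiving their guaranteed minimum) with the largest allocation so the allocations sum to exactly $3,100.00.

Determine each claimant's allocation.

Fund the minimums — Halvorsen $1,250.00. Balance $1,850.00.
Balance split over remaining profit-interest units 22: Ibarra 925.0000 → $925.00; Vance 168.1818 → $168.18; Chaudhri 756.8182 → $756.82.

Ibarra: $925.00 | Vance: $168.18 | Chaudhri: $756.82 | Halvorsen: $1,250.00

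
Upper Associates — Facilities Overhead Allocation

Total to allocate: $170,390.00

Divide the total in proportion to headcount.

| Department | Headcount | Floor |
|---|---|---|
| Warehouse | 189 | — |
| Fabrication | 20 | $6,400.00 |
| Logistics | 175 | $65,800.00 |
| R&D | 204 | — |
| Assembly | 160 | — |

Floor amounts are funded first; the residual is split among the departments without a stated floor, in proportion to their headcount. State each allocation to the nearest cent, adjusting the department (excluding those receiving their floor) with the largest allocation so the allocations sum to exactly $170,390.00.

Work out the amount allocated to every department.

Warehouse: $33,558.61; Fabrication: $6,400.00; Logistics: $65,800.00; R&D: $36,221.99; Assembly: $28,409.40

Minimums first: Fabrication $6,400.00; Logistics $65,800.00. Residual $98,190.00.
Residual split over remaining headcount 553: Warehouse 33,558.6076 → $33,558.61; R&D 36,221.9892 → $36,221.99; Assembly 28,409.4033 → $28,409.40.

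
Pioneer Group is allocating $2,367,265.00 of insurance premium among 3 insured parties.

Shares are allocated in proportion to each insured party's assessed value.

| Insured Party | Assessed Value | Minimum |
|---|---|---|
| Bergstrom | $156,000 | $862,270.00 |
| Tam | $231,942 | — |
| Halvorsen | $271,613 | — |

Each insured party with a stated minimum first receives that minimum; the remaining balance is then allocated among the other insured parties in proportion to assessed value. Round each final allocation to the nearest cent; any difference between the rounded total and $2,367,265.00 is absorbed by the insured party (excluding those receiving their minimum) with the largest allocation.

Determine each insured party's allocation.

Minimums first: Bergstrom $862,270.00. Residual $1,504,995.00.
Residual split over remaining assessed value 503,555: Tam 693,214.3466 → $693,214.35; Halvorsen 811,780.6534 → $811,780.65.

Bergstrom: $862,270.00 | Tam: $693,214.35 | Halvorsen: $811,780.65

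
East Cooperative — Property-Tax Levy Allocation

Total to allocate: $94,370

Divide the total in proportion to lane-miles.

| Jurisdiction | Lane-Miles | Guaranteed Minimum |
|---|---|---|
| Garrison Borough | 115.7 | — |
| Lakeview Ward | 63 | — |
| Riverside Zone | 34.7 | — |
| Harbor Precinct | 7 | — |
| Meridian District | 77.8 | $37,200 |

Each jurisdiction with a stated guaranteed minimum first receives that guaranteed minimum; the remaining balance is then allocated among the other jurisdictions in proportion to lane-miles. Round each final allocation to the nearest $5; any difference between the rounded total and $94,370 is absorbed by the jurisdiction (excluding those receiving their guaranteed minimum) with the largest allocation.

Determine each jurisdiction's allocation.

Fund the minimums — Meridian District $37,200. Residual $57,170.
Residual split over remaining lane-miles 220.4: Garrison Borough 30,011.66 → $30,010; Lakeview Ward 16,341.70 → $16,340; Riverside Zone 9,000.90 → $9,000; Harbor Precinct 1,815.74 → $1,815.
Rounding difference +$5 applied to Garrison Borough → $30,015.

Garrison Borough: $30,015 | Lakeview Ward: $16,340 | Riverside Zone: $9,000 | Harbor Precinct: $1,815 | Meridian District: $37,200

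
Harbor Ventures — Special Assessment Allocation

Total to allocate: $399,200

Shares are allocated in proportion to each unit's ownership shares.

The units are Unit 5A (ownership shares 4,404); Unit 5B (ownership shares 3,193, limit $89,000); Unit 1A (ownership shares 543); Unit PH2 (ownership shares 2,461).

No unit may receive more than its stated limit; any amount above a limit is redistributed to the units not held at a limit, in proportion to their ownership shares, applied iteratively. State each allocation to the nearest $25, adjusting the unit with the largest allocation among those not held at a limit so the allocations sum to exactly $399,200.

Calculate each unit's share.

Unit 5A: $184,425 · Unit 5B: $89,000 · Unit 1A: $22,725 · Unit PH2: $103,050

Total ownership shares = 10,601.
Unconstrained shares: Unit 5A 165,840.66; Unit 5B 120,238.24; Unit 1A 20,447.66; Unit PH2 92,673.45.
Held at cap: Unit 5B ($89,000); remaining pool $310,200 reallocated over remaining ownership shares 7,408.
Redistributed shares: Unit 5A 184,411.56 → $184,400; Unit 1A 22,737.39 → $22,725; Unit PH2 103,051.05 → $103,050.
Rounding difference +$25 applied to Unit 5A → $184,425.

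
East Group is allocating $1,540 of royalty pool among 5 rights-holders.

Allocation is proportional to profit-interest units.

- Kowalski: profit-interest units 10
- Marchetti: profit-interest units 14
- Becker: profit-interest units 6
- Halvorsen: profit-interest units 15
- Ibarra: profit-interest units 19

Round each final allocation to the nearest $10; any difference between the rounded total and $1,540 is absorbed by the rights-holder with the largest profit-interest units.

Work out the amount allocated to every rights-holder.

Kowalski: $240 · Marchetti: $340 · Becker: $140 · Halvorsen: $360 · Ibarra: $460

Sum of profit-interest units: 10 + 14 + 6 + 15 + 19 = 64.
Unrounded shares: Kowalski 240.62; Marchetti 336.88; Becker 144.38; Halvorsen 360.94; Ibarra 457.19.
At nearest $10: Kowalski $240; Marchetti $340; Becker $140; Halvorsen $360; Ibarra $460. Sum = $1,540.
No rounding difference to absorb.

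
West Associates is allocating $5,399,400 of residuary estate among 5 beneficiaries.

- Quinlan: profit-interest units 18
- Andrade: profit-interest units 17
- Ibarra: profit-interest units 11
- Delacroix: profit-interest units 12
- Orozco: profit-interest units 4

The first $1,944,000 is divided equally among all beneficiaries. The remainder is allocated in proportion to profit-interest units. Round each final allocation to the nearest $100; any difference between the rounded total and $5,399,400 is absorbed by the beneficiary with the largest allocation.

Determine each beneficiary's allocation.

Equal tier: $1,944,000 ÷ 5 = $388,800 apiece.
Remainder $3,455,400 by profit-interest units (total 62): Quinlan 1,003,180.65 → $1,003,200; Andrade 947,448.39 → $947,400; Ibarra 613,054.84 → $613,100; Delacroix 668,787.10 → $668,800; Orozco 222,929.03 → $222,900.
Totals: Quinlan $388,800 + $1,003,200 = $1,392,000; Andrade $388,800 + $947,400 = $1,336,200; Ibarra $388,800 + $613,100 = $1,001,900; Delacroix $388,800 + $668,800 = $1,057,600; Orozco $388,800 + $222,900 = $611,700.

Quinlan: $1,392,000 · Andrade: $1,336,200 · Ibarra: $1,001,900 · Delacroix: $1,057,600 · Orozco: $611,700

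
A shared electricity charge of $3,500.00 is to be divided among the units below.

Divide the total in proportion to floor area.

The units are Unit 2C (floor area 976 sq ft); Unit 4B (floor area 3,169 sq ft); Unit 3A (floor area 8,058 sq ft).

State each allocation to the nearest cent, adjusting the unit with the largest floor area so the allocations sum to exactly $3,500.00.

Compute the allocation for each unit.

Combined floor area = 976 + 3,169 + 8,058 = 12,203.
Unrounded shares: Unit 2C 279.9312; Unit 4B 908.9158; Unit 3A 2,311.1530.
Rounded to nearest cent: Unit 2C $279.93; Unit 4B $908.92; Unit 3A $2,311.15. Sum = $3,500.00.
Rounded total matches; no reconciliation needed.

Unit 2C: $279.93 · Unit 4B: $908.92 · Unit 3A: $2,311.15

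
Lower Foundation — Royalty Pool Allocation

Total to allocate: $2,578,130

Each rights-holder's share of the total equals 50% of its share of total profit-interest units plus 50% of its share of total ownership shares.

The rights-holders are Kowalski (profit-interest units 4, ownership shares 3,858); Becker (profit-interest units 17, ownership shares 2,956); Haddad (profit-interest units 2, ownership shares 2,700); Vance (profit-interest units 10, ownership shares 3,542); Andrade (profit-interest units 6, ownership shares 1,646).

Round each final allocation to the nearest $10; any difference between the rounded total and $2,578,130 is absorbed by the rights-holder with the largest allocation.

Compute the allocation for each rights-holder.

Kowalski: $470,480 · Becker: $821,080 · Haddad: $302,840 · Vance: $641,090 · Andrade: $342,640

Totals — profit-interest units 39, ownership shares 14,702.
Composite weights (50% profit-interest units + 50% ownership shares): Kowalski 0.1825; Becker 0.3185; Haddad 0.1175; Vance 0.2487; Andrade 0.1329.
Raw shares: Kowalski 470,479.57; Becker 821,080.93; Haddad 302,840.73; Vance 641,090.51; Andrade 342,638.26.
After rounding ($10): Kowalski $470,480; Becker $821,080; Haddad $302,840; Vance $641,090; Andrade $342,640. Sum = $2,578,130.
Sum already equals the total — no adjustment.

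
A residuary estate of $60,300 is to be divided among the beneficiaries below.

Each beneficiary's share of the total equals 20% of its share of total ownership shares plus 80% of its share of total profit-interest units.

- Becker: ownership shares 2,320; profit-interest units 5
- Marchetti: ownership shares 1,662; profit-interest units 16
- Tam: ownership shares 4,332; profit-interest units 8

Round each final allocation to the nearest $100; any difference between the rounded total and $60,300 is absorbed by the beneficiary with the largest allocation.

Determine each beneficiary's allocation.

Becker: $11,700 | Marchetti: $29,000 | Tam: $19,600

Totals — ownership shares 8,314, profit-interest units 29.
Blended shares (20% ownership shares + 80% profit-interest units): Becker 0.1937; Marchetti 0.4814; Tam 0.3249.
Raw shares: Becker 11,682.55; Marchetti 29,026.01; Tam 19,591.44.
After rounding ($100): Becker $11,700; Marchetti $29,000; Tam $19,600. Sum = $60,300.
Sum already equals the total — no adjustment.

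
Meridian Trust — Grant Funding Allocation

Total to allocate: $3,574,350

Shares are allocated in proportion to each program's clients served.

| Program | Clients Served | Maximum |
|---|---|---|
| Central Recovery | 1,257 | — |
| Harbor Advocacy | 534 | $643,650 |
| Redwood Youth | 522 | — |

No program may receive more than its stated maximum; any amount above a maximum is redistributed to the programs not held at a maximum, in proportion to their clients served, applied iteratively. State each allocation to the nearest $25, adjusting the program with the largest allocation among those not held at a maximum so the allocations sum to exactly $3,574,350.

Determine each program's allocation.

Central Recovery: $2,070,775 | Harbor Advocacy: $643,650 | Redwood Youth: $859,925

Sum of clients served: 2,313.
Unconstrained shares: Central Recovery 1,942,480.74; Harbor Advocacy 825,206.61; Redwood Youth 806,662.65.
Cap binds for Harbor Advocacy ($643,650); remaining pool $2,930,700 reallocated over remaining clients served 1,779.
Remaining shares: Central Recovery 2,070,764.42 → $2,070,775; Redwood Youth 859,935.58 → $859,925.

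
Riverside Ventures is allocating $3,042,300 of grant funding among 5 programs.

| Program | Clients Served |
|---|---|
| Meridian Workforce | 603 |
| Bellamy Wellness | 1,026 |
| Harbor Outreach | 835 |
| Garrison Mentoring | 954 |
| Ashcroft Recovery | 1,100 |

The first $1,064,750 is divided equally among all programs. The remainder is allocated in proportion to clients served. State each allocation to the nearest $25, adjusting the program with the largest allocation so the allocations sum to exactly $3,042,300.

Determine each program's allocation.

Meridian Workforce: $476,875; Bellamy Wellness: $662,025; Harbor Outreach: $578,425; Garrison Mentoring: $630,525; Ashcroft Recovery: $694,450

First tranche $1,064,750 split equally: $212,950 each.
Remainder $1,977,550 by clients served (total 4,518): Meridian Workforce 263,935.96 → $263,925; Bellamy Wellness 449,085.06 → $449,075; Harbor Outreach 365,483.46 → $365,475; Garrison Mentoring 417,570.32 → $417,575; Ashcroft Recovery 481,475.21 → $481,475.
Rounding difference +$25 on remainder applied to Ashcroft Recovery.
Totals: Meridian Workforce $212,950 + $263,925 = $476,875; Bellamy Wellness $212,950 + $449,075 = $662,025; Harbor Outreach $212,950 + $365,475 = $578,425; Garrison Mentoring $212,950 + $417,575 = $630,525; Ashcroft Recovery $212,950 + $481,500 = $694,450.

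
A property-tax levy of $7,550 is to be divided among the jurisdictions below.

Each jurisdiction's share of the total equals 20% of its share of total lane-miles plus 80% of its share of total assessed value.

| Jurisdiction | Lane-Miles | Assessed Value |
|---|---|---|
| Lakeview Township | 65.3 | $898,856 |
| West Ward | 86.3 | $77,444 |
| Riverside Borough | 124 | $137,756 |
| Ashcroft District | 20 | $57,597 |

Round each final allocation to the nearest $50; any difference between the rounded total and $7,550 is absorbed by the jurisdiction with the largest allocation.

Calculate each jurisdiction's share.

Lane-miles total 295.6; assessed value total 1,171,653.
Composite weights (20% lane-miles + 80% assessed value): Lakeview Township 0.6579; West Ward 0.1113; Riverside Borough 0.1780; Ashcroft District 0.0529.
Unrounded shares: Lakeview Township 4,967.27; West Ward 840.07; Riverside Borough 1,343.57; Ashcroft District 399.08.
At nearest $50: Lakeview Township $4,950; West Ward $850; Riverside Borough $1,350; Ashcroft District $400. Sum = $7,550.
Sum already equals the total — no adjustment.

Lakeview Township: $4,950 · West Ward: $850 · Riverside Borough: $1,350 · Ashcroft District: $400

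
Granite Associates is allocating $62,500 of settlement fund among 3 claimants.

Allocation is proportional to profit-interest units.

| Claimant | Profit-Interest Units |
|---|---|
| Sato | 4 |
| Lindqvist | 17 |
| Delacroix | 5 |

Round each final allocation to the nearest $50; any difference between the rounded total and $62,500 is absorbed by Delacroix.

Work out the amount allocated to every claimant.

Sato: $9,600 · Lindqvist: $40,850 · Delacroix: $12,050

Total profit-interest units = 26.
Raw shares: Sato 4/26 × $62,500 = 9,615.38; Lindqvist 17/26 × $62,500 = 40,865.38; Delacroix 5/26 × $62,500 = 12,019.23.
At nearest $50: Sato $9,600; Lindqvist $40,850; Delacroix $12,000. Sum = $62,450.
Difference $62,500 − $62,450 = +$50 applied to Delacroix: Delacroix becomes $12,050.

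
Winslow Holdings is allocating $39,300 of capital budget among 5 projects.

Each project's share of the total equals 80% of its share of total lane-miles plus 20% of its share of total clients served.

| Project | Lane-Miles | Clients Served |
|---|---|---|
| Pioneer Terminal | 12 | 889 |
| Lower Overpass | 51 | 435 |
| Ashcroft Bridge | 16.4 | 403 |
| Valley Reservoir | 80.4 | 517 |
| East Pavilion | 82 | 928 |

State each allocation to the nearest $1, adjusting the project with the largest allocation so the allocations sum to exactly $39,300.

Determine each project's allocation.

Lane-miles total 241.8; clients served total 3,172.
Combined weights (80% lane-miles + 20% clients served): Pioneer Terminal 0.0958; Lower Overpass 0.1962; Ashcroft Bridge 0.0797; Valley Reservoir 0.2986; East Pavilion 0.3298.
Unrounded shares: Pioneer Terminal 3,763.18; Lower Overpass 7,709.17; Ashcroft Bridge 3,131.01; Valley Reservoir 11,735.09; East Pavilion 12,961.56.
After rounding ($1): Pioneer Terminal $3,763; Lower Overpass $7,709; Ashcroft Bridge $3,131; Valley Reservoir $11,735; East Pavilion $12,962. Sum = $39,300.
Rounded total matches; no reconciliation needed.

Pioneer Terminal: $3,763 | Lower Overpass: $7,709 | Ashcroft Bridge: $3,131 | Valley Reservoir: $11,735 | East Pavilion: $12,962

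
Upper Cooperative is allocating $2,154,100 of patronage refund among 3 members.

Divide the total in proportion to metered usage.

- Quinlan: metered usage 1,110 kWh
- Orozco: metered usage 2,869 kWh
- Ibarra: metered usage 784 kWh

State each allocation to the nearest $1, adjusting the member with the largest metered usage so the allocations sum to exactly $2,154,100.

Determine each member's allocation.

Metered usage total: 4,763.
Proportional shares: Quinlan 1,110/4,763 × $2,154,100 = 502,005.25; Orozco 2,869/4,763 × $2,154,100 = 1,297,525.28; Ibarra 784/4,763 × $2,154,100 = 354,569.47.
After rounding ($1): Quinlan $502,005; Orozco $1,297,525; Ibarra $354,569. Sum = $2,154,099.
Difference $2,154,100 − $2,154,099 = +$1 applied to largest metered usage (Orozco): Orozco becomes $1,297,526.

Quinlan: $502,005 | Orozco: $1,297,526 | Ibarra: $354,569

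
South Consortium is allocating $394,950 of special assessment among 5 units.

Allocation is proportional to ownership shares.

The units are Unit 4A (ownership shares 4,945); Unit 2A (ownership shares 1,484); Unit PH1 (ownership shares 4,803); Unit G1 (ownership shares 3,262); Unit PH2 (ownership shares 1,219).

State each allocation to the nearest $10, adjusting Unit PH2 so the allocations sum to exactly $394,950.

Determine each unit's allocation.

Unit 4A: $124,290; Unit 2A: $37,300; Unit PH1: $120,720; Unit G1: $81,990; Unit PH2: $30,650

Sum of ownership shares: 15,713.
Proportional shares: Unit 4A 4,945/15,713 × $394,950 = 124,293.75; Unit 2A 1,484/15,713 × $394,950 = 37,300.69; Unit PH1 4,803/15,713 × $394,950 = 120,724.55; Unit G1 3,262/15,713 × $394,950 = 81,991.15; Unit PH2 1,219/15,713 × $394,950 = 30,639.86.
After rounding ($10): Unit 4A $124,290; Unit 2A $37,300; Unit PH1 $120,720; Unit G1 $81,990; Unit PH2 $30,640. Sum = $394,940.
Difference $394,950 − $394,940 = +$10 applied to Unit PH2: Unit PH2 becomes $30,650.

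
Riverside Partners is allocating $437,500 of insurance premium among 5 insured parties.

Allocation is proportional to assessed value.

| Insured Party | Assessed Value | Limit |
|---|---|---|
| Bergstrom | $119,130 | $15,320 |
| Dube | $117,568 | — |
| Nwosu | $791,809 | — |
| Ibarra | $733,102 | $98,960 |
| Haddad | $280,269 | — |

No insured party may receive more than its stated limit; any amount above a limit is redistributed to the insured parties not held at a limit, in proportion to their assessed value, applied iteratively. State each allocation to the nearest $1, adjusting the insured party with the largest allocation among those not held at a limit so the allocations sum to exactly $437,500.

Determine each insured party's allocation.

Bergstrom: $15,320 · Dube: $31,943 · Nwosu: $215,130 · Ibarra: $98,960 · Haddad: $76,147

Sum of assessed value: 2,041,878.
Proportional shares (ignoring caps): Bergstrom 25,525.22; Dube 25,190.54; Nwosu 169,655.80; Ibarra 157,077.03; Haddad 60,051.43.
Held at cap: Bergstrom ($15,320), Ibarra ($98,960); residual $323,220 reallocated over remaining assessed value 1,189,646.
Shares after redistribution: Dube 31,942.55 → $31,943; Nwosu 215,129.97 → $215,130; Haddad 76,147.48 → $76,147.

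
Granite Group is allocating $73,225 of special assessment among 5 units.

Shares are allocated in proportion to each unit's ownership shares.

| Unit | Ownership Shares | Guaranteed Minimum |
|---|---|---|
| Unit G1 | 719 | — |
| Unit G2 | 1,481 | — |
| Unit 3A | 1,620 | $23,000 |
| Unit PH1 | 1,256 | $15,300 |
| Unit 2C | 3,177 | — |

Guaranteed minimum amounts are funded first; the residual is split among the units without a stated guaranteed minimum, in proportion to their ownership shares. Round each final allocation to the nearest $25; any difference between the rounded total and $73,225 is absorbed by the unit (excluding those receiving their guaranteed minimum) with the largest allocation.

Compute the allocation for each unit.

Unit G1: $4,675 · Unit G2: $9,625 · Unit 3A: $23,000 · Unit PH1: $15,300 · Unit 2C: $20,625

Guaranteed amounts: Unit 3A $23,000; Unit PH1 $15,300. Balance $34,925.
Balance split over remaining ownership shares 5,377: Unit G1 4,670.09 → $4,675; Unit G2 9,619.48 → $9,625; Unit 2C 20,635.43 → $20,625.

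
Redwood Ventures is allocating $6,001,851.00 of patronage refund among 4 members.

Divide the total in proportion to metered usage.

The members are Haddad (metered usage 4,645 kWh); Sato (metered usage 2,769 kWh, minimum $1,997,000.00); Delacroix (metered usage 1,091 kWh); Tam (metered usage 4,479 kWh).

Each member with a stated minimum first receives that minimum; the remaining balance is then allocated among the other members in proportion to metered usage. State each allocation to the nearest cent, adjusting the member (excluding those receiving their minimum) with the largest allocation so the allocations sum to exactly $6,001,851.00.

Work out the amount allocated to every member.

Haddad: $1,821,099.65; Sato: $1,997,000.00; Delacroix: $427,732.98; Tam: $1,756,018.37

Fund the minimums — Sato $1,997,000.00. Remaining pool $4,004,851.00.
Remaining pool split over remaining metered usage 10,215: Haddad 1,821,099.6471 → $1,821,099.65; Delacroix 427,732.9849 → $427,732.98; Tam 1,756,018.3680 → $1,756,018.37.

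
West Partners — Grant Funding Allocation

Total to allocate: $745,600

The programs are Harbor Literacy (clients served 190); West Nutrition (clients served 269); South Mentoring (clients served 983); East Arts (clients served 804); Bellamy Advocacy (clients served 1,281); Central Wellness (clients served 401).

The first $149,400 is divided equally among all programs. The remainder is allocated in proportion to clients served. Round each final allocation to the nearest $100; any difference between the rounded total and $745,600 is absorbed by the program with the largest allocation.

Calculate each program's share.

Equal tier: $149,400 ÷ 6 = $24,900 apiece.
Remainder $596,200 by clients served (total 3,928): Harbor Literacy 28,838.59 → $28,800; West Nutrition 40,829.38 → $40,800; South Mentoring 149,201.78 → $149,200; East Arts 122,032.79 → $122,000; Bellamy Advocacy 194,432.84 → $194,400; Central Wellness 60,864.61 → $60,900.
Rounding difference +$100 on remainder applied to Bellamy Advocacy.
Totals: Harbor Literacy $24,900 + $28,800 = $53,700; West Nutrition $24,900 + $40,800 = $65,700; South Mentoring $24,900 + $149,200 = $174,100; East Arts $24,900 + $122,000 = $146,900; Bellamy Advocacy $24,900 + $194,500 = $219,400; Central Wellness $24,900 + $60,900 = $85,800.

Harbor Literacy: $53,700 | West Nutrition: $65,700 | South Mentoring: $174,100 | East Arts: $146,900 | Bellamy Advocacy: $219,400 | Central Wellness: $85,800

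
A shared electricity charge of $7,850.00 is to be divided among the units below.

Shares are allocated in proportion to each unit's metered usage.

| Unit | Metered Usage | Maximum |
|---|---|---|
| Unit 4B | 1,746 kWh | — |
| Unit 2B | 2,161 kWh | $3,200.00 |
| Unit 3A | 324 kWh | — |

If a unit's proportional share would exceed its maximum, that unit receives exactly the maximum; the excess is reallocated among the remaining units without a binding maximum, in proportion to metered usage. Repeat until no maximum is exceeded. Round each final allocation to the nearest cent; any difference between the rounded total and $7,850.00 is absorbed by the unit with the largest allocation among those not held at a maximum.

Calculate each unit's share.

Sum of metered usage: 4,231.
Proportional shares (ignoring caps): Unit 4B 3,239.4469; Unit 2B 4,009.4186; Unit 3A 601.1345.
Cap binds for Unit 2B ($3,200.00); remaining pool $4,650.00 reallocated over remaining metered usage 2,070.
Redistributed shares: Unit 4B 3,922.1739 → $3,922.17; Unit 3A 727.8261 → $727.83.

Unit 4B: $3,922.17 · Unit 2B: $3,200.00 · Unit 3A: $727.83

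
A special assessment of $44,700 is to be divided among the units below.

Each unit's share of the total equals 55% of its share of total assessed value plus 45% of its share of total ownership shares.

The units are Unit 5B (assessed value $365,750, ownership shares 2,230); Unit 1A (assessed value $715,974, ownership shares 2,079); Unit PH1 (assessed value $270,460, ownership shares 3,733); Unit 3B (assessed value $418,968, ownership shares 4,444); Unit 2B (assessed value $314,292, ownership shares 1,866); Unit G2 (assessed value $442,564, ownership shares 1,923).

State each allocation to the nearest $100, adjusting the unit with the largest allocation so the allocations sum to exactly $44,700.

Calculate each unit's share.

Unit 5B: $6,300; Unit 1A: $9,500; Unit PH1: $7,200; Unit 3B: $9,600; Unit 2B: $5,400; Unit G2: $6,700

Totals — assessed value 2,528,008, ownership shares 16,275.
Blended shares (55% assessed value + 45% ownership shares): Unit 5B 0.1412; Unit 1A 0.2133; Unit PH1 0.1621; Unit 3B 0.2140; Unit 2B 0.1200; Unit G2 0.1495.
Pro-rata amounts: Unit 5B 6,313.09; Unit 1A 9,532.41; Unit PH1 7,244.02; Unit 3B 9,567.02; Unit 2B 5,362.78; Unit G2 6,680.68.
Rounded to nearest $100: Unit 5B $6,300; Unit 1A $9,500; Unit PH1 $7,200; Unit 3B $9,600; Unit 2B $5,400; Unit G2 $6,700. Sum = $44,700.
No rounding difference to absorb.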